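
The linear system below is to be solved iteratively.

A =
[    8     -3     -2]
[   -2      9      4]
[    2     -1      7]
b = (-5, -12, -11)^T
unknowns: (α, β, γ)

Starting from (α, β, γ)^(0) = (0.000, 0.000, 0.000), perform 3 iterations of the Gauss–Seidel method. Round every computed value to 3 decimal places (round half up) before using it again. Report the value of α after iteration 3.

-1.304

Iteration 1:
  α = (-5 - (-3)·0.000 - (-2)·0.000) / (8) = -0.625
  β = (-12 - (-2)·-0.625 - (4)·0.000) / (9) = -1.472
  γ = (-11 - (2)·-0.625 - (-1)·-1.472) / (7) = -1.603
Iteration 2:
  α = (-5 - (-3)·-1.472 - (-2)·-1.603) / (8) = -1.578
  β = (-12 - (-2)·-1.578 - (4)·-1.603) / (9) = -0.972
  γ = (-11 - (2)·-1.578 - (-1)·-0.972) / (7) = -1.259
Iteration 3:
  α = (-5 - (-3)·-0.972 - (-2)·-1.259) / (8) = -1.304
  β = (-12 - (-2)·-1.304 - (4)·-1.259) / (9) = -1.064
  γ = (-11 - (2)·-1.304 - (-1)·-1.064) / (7) = -1.351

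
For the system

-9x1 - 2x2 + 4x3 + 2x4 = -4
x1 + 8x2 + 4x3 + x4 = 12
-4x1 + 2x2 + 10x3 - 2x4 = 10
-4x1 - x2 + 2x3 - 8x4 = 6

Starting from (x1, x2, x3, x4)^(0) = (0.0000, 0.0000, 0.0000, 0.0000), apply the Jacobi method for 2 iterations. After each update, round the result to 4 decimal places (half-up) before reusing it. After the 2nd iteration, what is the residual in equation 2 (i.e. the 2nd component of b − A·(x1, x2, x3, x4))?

Iteration 1:
  x1 = (-4 - (-2)·0.0000 - (4)·0.0000 - (2)·0.0000) / (-9) = 0.4444
  x2 = (12 - (1)·0.0000 - (4)·0.0000 - (1)·0.0000) / (8) = 1.5000
  x3 = (10 - (-4)·0.0000 - (2)·0.0000 - (-2)·0.0000) / (10) = 1.0000
  x4 = (6 - (-4)·0.0000 - (-1)·0.0000 - (2)·0.0000) / (-8) = -0.7500
Iteration 2:
  x1 = (-4 - (-2)·1.5000 - (4)·1.0000 - (2)·-0.7500) / (-9) = 0.3889
  x2 = (12 - (1)·0.4444 - (4)·1.0000 - (1)·-0.7500) / (8) = 1.0382
  x3 = (10 - (-4)·0.4444 - (2)·1.5000 - (-2)·-0.7500) / (10) = 0.7278
  x4 = (6 - (-4)·0.4444 - (-1)·1.5000 - (2)·1.0000) / (-8) = -0.9097
Residual b − A·x = (0.4847, 1.3040, 0.3818, -0.1394)

1.3040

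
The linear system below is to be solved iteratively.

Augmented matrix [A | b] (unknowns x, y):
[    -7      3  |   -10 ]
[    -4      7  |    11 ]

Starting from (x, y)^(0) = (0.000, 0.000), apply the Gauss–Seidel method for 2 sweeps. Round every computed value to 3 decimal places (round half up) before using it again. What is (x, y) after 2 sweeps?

(2.452, 2.973)

Iteration 1:
  x = (-10 - (3)·0.000) / (-7) = 1.429
  y = (11 - (-4)·1.429) / (7) = 2.388
Iteration 2:
  x = (-10 - (3)·2.388) / (-7) = 2.452
  y = (11 - (-4)·2.452) / (7) = 2.973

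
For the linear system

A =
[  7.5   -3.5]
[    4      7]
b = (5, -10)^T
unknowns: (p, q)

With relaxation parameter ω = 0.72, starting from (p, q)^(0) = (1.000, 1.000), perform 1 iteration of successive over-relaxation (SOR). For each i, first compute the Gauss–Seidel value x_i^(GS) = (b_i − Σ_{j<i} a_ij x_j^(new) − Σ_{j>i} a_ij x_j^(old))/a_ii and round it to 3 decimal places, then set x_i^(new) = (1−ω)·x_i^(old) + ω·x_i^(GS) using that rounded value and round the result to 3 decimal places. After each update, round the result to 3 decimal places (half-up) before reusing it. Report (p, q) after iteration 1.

Iteration 1:
  p: GS value = (5 - (-3.5)·1.000) / (7.5) = 1.133;  p ← (1−ω)·1.000 + ω·1.133 = 1.096
  q: GS value = (-10 - (4)·1.096) / (7) = -2.055;  q ← (1−ω)·1.000 + ω·-2.055 = -1.200

(1.096, -1.200)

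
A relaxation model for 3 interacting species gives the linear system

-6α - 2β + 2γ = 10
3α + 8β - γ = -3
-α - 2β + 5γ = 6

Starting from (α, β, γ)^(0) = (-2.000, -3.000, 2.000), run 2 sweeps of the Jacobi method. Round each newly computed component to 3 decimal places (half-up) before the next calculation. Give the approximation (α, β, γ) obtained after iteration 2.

(-2.008, -0.425, 1.450)

Iteration 1:
  α = (10 - (-2)·-3.000 - (2)·2.000) / (-6) = 0.000
  β = (-3 - (3)·-2.000 - (-1)·2.000) / (8) = 0.625
  γ = (6 - (-1)·-2.000 - (-2)·-3.000) / (5) = -0.400
Iteration 2:
  α = (10 - (-2)·0.625 - (2)·-0.400) / (-6) = -2.008
  β = (-3 - (3)·0.000 - (-1)·-0.400) / (8) = -0.425
  γ = (6 - (-1)·0.000 - (-2)·0.625) / (5) = 1.450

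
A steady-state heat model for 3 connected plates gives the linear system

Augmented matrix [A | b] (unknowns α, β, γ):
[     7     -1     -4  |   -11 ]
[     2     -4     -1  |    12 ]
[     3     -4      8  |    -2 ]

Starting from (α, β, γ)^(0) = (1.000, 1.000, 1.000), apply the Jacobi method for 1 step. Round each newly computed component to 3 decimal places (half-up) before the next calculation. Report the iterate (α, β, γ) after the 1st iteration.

(-0.857, -2.750, -0.125)

Iteration 1:
  α = (-11 - (-1)·1.000 - (-4)·1.000) / (7) = -0.857
  β = (12 - (2)·1.000 - (-1)·1.000) / (-4) = -2.750
  γ = (-2 - (3)·1.000 - (-4)·1.000) / (8) = -0.125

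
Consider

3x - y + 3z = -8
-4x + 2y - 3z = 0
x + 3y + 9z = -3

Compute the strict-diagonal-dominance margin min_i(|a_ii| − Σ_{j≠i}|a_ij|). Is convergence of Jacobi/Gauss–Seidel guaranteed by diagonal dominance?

-5

row 1: |3| − (1+3) = -1
row 2: |2| − (4+3) = -5
row 3: |9| − (1+3) = 5
minimum over rows = -5 → not strictly diagonally dominant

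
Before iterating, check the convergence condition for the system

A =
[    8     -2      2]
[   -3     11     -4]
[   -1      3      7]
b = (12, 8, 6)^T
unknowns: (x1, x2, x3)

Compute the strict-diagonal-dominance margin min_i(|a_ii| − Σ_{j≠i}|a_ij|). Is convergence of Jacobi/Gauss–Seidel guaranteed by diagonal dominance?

3

row 1: |8| − (2+2) = 4
row 2: |11| − (3+4) = 4
row 3: |7| − (1+3) = 3
minimum over rows = 3 → strictly diagonally dominant (convergence guaranteed)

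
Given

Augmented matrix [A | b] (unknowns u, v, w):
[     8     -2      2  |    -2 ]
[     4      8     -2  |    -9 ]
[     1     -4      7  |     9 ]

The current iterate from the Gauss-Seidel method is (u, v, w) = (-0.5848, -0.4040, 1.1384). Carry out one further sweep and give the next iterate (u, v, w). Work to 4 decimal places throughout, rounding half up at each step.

(-0.6356, -0.5226, 1.0779)

One sweep:
  u = (-2 - (-2)·-0.4040 - (2)·1.1384) / (8) = -0.6356
  v = (-9 - (4)·-0.6356 - (-2)·1.1384) / (8) = -0.5226
  w = (9 - (1)·-0.6356 - (-4)·-0.5226) / (7) = 1.0779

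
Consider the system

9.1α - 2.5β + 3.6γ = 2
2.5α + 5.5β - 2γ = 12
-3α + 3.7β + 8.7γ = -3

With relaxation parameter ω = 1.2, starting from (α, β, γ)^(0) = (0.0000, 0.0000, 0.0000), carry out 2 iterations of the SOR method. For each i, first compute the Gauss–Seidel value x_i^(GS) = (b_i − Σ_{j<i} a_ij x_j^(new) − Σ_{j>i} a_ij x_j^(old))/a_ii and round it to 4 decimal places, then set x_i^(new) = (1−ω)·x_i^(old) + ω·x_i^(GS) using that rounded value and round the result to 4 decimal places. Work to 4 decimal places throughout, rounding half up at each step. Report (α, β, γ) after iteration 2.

(1.7708, 0.4734, 0.3909)

Iteration 1:
  α: GS value = (2 - (-2.5)·0.0000 - (3.6)·0.0000) / (9.1) = 0.2198;  α ← (1−ω)·0.0000 + ω·0.2198 = 0.2638
  β: GS value = (12 - (2.5)·0.2638 - (-2)·0.0000) / (5.5) = 2.0619;  β ← (1−ω)·0.0000 + ω·2.0619 = 2.4743
  γ: GS value = (-3 - (-3)·0.2638 - (3.7)·2.4743) / (8.7) = -1.3062;  γ ← (1−ω)·0.0000 + ω·-1.3062 = -1.5674
Iteration 2:
  α: GS value = (2 - (-2.5)·2.4743 - (3.6)·-1.5674) / (9.1) = 1.5196;  α ← (1−ω)·0.2638 + ω·1.5196 = 1.7708
  β: GS value = (12 - (2.5)·1.7708 - (-2)·-1.5674) / (5.5) = 0.8069;  β ← (1−ω)·2.4743 + ω·0.8069 = 0.4734
  γ: GS value = (-3 - (-3)·1.7708 - (3.7)·0.4734) / (8.7) = 0.0645;  γ ← (1−ω)·-1.5674 + ω·0.0645 = 0.3909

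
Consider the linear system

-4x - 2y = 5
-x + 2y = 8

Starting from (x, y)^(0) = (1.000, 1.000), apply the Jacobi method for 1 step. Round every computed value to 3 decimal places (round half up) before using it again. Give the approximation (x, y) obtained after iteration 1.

Iteration 1:
  x = (5 - (-2)·1.000) / (-4) = -1.750
  y = (8 - (-1)·1.000) / (2) = 4.500

(-1.750, 4.500)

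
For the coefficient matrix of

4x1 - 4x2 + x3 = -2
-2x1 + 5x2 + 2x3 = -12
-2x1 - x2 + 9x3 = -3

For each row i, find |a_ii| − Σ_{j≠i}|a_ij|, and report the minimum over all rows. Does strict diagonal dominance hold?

-1

row 1: |4| − (4+1) = -1
row 2: |5| − (2+2) = 1
row 3: |9| − (2+1) = 6
minimum over rows = -1 → not strictly diagonally dominant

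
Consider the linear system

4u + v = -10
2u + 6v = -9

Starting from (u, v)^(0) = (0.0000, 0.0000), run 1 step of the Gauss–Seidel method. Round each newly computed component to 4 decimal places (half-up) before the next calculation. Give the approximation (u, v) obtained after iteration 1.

Iteration 1:
  u = (-10 - (1)·0.0000) / (4) = -2.5000
  v = (-9 - (2)·-2.5000) / (6) = -0.6667

(-2.5000, -0.6667)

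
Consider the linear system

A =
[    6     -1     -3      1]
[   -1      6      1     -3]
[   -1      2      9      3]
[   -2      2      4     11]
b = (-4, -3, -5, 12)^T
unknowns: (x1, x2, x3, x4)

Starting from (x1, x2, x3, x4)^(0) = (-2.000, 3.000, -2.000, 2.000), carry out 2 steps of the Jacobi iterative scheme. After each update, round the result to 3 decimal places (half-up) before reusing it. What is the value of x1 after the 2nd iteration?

-1.790

Iteration 1:
  x1 = (-4 - (-1)·3.000 - (-3)·-2.000 - (1)·2.000) / (6) = -1.500
  x2 = (-3 - (-1)·-2.000 - (1)·-2.000 - (-3)·2.000) / (6) = 0.500
  x3 = (-5 - (-1)·-2.000 - (2)·3.000 - (3)·2.000) / (9) = -2.111
  x4 = (12 - (-2)·-2.000 - (2)·3.000 - (4)·-2.000) / (11) = 0.909
Iteration 2:
  x1 = (-4 - (-1)·0.500 - (-3)·-2.111 - (1)·0.909) / (6) = -1.790
  x2 = (-3 - (-1)·-1.500 - (1)·-2.111 - (-3)·0.909) / (6) = 0.056
  x3 = (-5 - (-1)·-1.500 - (2)·0.500 - (3)·0.909) / (9) = -1.136
  x4 = (12 - (-2)·-1.500 - (2)·0.500 - (4)·-2.111) / (11) = 1.495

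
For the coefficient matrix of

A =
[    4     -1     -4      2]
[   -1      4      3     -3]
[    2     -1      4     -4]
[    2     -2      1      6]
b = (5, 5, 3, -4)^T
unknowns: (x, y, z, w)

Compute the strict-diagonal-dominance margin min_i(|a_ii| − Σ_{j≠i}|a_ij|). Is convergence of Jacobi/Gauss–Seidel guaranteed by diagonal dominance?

-3

row 1: |4| − (1+4+2) = -3
row 2: |4| − (1+3+3) = -3
row 3: |4| − (2+1+4) = -3
row 4: |6| − (2+2+1) = 1
minimum over rows = -3 → not strictly diagonally dominant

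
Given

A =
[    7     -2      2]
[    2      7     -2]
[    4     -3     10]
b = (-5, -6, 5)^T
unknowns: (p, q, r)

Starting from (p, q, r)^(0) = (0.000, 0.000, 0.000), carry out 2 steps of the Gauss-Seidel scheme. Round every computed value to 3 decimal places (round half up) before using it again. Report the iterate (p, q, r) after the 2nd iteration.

(-1.069, -0.383, 0.813)

Iteration 1:
  p = (-5 - (-2)·0.000 - (2)·0.000) / (7) = -0.714
  q = (-6 - (2)·-0.714 - (-2)·0.000) / (7) = -0.653
  r = (5 - (4)·-0.714 - (-3)·-0.653) / (10) = 0.590
Iteration 2:
  p = (-5 - (-2)·-0.653 - (2)·0.590) / (7) = -1.069
  q = (-6 - (2)·-1.069 - (-2)·0.590) / (7) = -0.383
  r = (5 - (4)·-1.069 - (-3)·-0.383) / (10) = 0.813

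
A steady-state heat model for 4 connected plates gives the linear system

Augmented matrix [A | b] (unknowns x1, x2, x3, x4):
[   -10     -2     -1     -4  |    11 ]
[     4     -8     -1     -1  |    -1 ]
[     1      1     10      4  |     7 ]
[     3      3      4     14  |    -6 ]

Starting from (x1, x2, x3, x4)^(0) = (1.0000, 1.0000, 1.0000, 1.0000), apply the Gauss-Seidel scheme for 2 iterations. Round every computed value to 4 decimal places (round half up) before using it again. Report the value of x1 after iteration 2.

Iteration 1:
  x1 = (11 - (-2)·1.0000 - (-1)·1.0000 - (-4)·1.0000) / (-10) = -1.8000
  x2 = (-1 - (4)·-1.8000 - (-1)·1.0000 - (-1)·1.0000) / (-8) = -1.0250
  x3 = (7 - (1)·-1.8000 - (1)·-1.0250 - (4)·1.0000) / (10) = 0.5825
  x4 = (-6 - (3)·-1.8000 - (3)·-1.0250 - (4)·0.5825) / (14) = 0.0104
Iteration 2:
  x1 = (11 - (-2)·-1.0250 - (-1)·0.5825 - (-4)·0.0104) / (-10) = -0.9574
  x2 = (-1 - (4)·-0.9574 - (-1)·0.5825 - (-1)·0.0104) / (-8) = -0.4278
  x3 = (7 - (1)·-0.9574 - (1)·-0.4278 - (4)·0.0104) / (10) = 0.8344
  x4 = (-6 - (3)·-0.9574 - (3)·-0.4278 - (4)·0.8344) / (14) = -0.3701

-0.9574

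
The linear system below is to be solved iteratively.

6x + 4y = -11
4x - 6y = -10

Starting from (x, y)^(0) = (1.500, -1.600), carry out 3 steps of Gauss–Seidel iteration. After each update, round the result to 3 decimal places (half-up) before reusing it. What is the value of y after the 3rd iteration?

Iteration 1:
  x = (-11 - (4)·-1.600) / (6) = -0.767
  y = (-10 - (4)·-0.767) / (-6) = 1.155
Iteration 2:
  x = (-11 - (4)·1.155) / (6) = -2.603
  y = (-10 - (4)·-2.603) / (-6) = -0.069
Iteration 3:
  x = (-11 - (4)·-0.069) / (6) = -1.787
  y = (-10 - (4)·-1.787) / (-6) = 0.475

0.475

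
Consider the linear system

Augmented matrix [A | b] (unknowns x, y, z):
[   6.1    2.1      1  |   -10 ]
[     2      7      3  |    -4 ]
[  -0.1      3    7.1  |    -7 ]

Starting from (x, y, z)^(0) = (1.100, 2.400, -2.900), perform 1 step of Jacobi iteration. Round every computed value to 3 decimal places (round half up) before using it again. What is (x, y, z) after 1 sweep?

Iteration 1:
  x = (-10 - (2.1)·2.400 - (1)·-2.900) / (6.1) = -1.990
  y = (-4 - (2)·1.100 - (3)·-2.900) / (7) = 0.357
  z = (-7 - (-0.1)·1.100 - (3)·2.400) / (7.1) = -1.985

(-1.990, 0.357, -1.985)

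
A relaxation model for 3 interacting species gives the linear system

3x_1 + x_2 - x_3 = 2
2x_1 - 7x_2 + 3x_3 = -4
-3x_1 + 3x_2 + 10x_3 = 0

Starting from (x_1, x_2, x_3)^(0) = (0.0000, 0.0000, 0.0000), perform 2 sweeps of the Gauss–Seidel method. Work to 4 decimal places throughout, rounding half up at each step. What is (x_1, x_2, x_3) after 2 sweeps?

Iteration 1:
  x_1 = (2 - (1)·0.0000 - (-1)·0.0000) / (3) = 0.6667
  x_2 = (-4 - (2)·0.6667 - (3)·0.0000) / (-7) = 0.7619
  x_3 = (0 - (-3)·0.6667 - (3)·0.7619) / (10) = -0.0286
Iteration 2:
  x_1 = (2 - (1)·0.7619 - (-1)·-0.0286) / (3) = 0.4032
  x_2 = (-4 - (2)·0.4032 - (3)·-0.0286) / (-7) = 0.6744
  x_3 = (0 - (-3)·0.4032 - (3)·0.6744) / (10) = -0.0814

(0.4032, 0.6744, -0.0814)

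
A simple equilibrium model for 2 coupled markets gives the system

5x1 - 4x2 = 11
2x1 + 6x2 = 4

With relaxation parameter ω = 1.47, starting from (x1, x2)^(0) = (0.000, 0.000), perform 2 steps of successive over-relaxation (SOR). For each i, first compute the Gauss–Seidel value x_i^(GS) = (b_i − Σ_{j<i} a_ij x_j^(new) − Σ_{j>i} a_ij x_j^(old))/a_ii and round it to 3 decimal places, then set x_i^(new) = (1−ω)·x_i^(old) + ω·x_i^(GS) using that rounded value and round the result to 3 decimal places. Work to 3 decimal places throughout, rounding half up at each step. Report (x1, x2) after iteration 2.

Iteration 1:
  x1: GS value = (11 - (-4)·0.000) / (5) = 2.200;  x1 ← (1−ω)·0.000 + ω·2.200 = 3.234
  x2: GS value = (4 - (2)·3.234) / (6) = -0.411;  x2 ← (1−ω)·0.000 + ω·-0.411 = -0.604
Iteration 2:
  x1: GS value = (11 - (-4)·-0.604) / (5) = 1.717;  x1 ← (1−ω)·3.234 + ω·1.717 = 1.004
  x2: GS value = (4 - (2)·1.004) / (6) = 0.332;  x2 ← (1−ω)·-0.604 + ω·0.332 = 0.772

(1.004, 0.772)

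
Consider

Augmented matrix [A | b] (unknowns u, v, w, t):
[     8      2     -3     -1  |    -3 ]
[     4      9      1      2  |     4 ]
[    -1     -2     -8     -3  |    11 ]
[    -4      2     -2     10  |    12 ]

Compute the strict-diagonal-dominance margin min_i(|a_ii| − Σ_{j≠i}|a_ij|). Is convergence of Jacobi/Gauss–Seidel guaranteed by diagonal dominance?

2

row 1: |8| − (2+3+1) = 2
row 2: |9| − (4+1+2) = 2
row 3: |-8| − (1+2+3) = 2
row 4: |10| − (4+2+2) = 2
minimum over rows = 2 → strictly diagonally dominant (convergence guaranteed)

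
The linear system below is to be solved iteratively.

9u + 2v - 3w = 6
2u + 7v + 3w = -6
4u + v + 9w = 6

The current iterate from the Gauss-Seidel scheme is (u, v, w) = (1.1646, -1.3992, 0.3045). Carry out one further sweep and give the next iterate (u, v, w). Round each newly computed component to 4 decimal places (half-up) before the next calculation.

One sweep:
  u = (6 - (2)·-1.3992 - (-3)·0.3045) / (9) = 1.0791
  v = (-6 - (2)·1.0791 - (3)·0.3045) / (7) = -1.2960
  w = (6 - (4)·1.0791 - (1)·-1.2960) / (9) = 0.3311

(1.0791, -1.2960, 0.3311)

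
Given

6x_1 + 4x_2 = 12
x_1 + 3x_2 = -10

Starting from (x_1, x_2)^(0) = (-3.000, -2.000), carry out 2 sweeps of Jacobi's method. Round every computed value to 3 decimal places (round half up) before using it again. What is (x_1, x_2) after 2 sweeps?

Iteration 1:
  x_1 = (12 - (4)·-2.000) / (6) = 3.333
  x_2 = (-10 - (1)·-3.000) / (3) = -2.333
Iteration 2:
  x_1 = (12 - (4)·-2.333) / (6) = 3.555
  x_2 = (-10 - (1)·3.333) / (3) = -4.444

(3.555, -4.444)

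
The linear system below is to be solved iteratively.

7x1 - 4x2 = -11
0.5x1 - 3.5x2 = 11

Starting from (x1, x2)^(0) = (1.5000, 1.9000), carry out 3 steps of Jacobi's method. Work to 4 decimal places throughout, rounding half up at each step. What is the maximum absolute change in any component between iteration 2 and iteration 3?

0.3942

Iteration 1:
  x1 = (-11 - (-4)·1.9000) / (7) = -0.4857
  x2 = (11 - (0.5)·1.5000) / (-3.5) = -2.9286
Iteration 2:
  x1 = (-11 - (-4)·-2.9286) / (7) = -3.2449
  x2 = (11 - (0.5)·-0.4857) / (-3.5) = -3.2122
Iteration 3:
  x1 = (-11 - (-4)·-3.2122) / (7) = -3.4070
  x2 = (11 - (0.5)·-3.2449) / (-3.5) = -3.6064
Change: (-0.1621, -0.3942) → max |·| = 0.3942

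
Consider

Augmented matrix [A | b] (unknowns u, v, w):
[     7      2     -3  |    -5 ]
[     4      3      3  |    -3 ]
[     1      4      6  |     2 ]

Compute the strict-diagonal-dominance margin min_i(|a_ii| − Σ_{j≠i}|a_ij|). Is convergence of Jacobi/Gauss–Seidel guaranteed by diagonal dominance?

-4

row 1: |7| − (2+3) = 2
row 2: |3| − (4+3) = -4
row 3: |6| − (1+4) = 1
minimum over rows = -4 → not strictly diagonally dominant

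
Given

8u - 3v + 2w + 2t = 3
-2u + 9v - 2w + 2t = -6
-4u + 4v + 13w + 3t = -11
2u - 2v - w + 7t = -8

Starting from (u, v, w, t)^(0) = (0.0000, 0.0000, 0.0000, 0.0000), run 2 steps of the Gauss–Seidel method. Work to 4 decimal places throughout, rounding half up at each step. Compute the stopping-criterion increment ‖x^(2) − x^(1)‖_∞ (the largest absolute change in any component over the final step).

Iteration 1:
  u = (3 - (-3)·0.0000 - (2)·0.0000 - (2)·0.0000) / (8) = 0.3750
  v = (-6 - (-2)·0.3750 - (-2)·0.0000 - (2)·0.0000) / (9) = -0.5833
  w = (-11 - (-4)·0.3750 - (4)·-0.5833 - (3)·0.0000) / (13) = -0.5513
  t = (-8 - (2)·0.3750 - (-2)·-0.5833 - (-1)·-0.5513) / (7) = -1.4954
Iteration 2:
  u = (3 - (-3)·-0.5833 - (2)·-0.5513 - (2)·-1.4954) / (8) = 0.6679
  v = (-6 - (-2)·0.6679 - (-2)·-0.5513 - (2)·-1.4954) / (9) = -0.3084
  w = (-11 - (-4)·0.6679 - (4)·-0.3084 - (3)·-1.4954) / (13) = -0.2007
  t = (-8 - (2)·0.6679 - (-2)·-0.3084 - (-1)·-0.2007) / (7) = -1.4505
Change: (0.2929, 0.2749, 0.3506, 0.0449) → max |·| = 0.3506

0.3506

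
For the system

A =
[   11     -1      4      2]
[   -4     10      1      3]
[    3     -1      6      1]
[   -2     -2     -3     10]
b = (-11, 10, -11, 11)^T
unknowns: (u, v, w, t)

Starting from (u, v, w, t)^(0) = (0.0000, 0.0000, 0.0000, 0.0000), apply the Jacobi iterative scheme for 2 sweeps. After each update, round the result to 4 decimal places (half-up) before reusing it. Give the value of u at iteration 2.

-0.4424

Iteration 1:
  u = (-11 - (-1)·0.0000 - (4)·0.0000 - (2)·0.0000) / (11) = -1.0000
  v = (10 - (-4)·0.0000 - (1)·0.0000 - (3)·0.0000) / (10) = 1.0000
  w = (-11 - (3)·0.0000 - (-1)·0.0000 - (1)·0.0000) / (6) = -1.8333
  t = (11 - (-2)·0.0000 - (-2)·0.0000 - (-3)·0.0000) / (10) = 1.1000
Iteration 2:
  u = (-11 - (-1)·1.0000 - (4)·-1.8333 - (2)·1.1000) / (11) = -0.4424
  v = (10 - (-4)·-1.0000 - (1)·-1.8333 - (3)·1.1000) / (10) = 0.4533
  w = (-11 - (3)·-1.0000 - (-1)·1.0000 - (1)·1.1000) / (6) = -1.3500
  t = (11 - (-2)·-1.0000 - (-2)·1.0000 - (-3)·-1.8333) / (10) = 0.5500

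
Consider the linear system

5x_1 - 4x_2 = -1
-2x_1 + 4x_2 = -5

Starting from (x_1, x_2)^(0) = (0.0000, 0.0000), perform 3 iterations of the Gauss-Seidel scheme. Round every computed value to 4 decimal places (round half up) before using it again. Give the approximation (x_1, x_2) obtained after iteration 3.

(-1.7120, -2.1060)

Iteration 1:
  x_1 = (-1 - (-4)·0.0000) / (5) = -0.2000
  x_2 = (-5 - (-2)·-0.2000) / (4) = -1.3500
Iteration 2:
  x_1 = (-1 - (-4)·-1.3500) / (5) = -1.2800
  x_2 = (-5 - (-2)·-1.2800) / (4) = -1.8900
Iteration 3:
  x_1 = (-1 - (-4)·-1.8900) / (5) = -1.7120
  x_2 = (-5 - (-2)·-1.7120) / (4) = -2.1060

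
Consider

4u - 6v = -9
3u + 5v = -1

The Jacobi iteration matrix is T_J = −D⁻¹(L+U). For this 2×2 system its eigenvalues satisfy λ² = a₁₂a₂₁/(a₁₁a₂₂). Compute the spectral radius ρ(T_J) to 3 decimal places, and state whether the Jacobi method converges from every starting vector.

0.949

a₁₂a₂₁/(a₁₁a₂₂) = (-6)·(3) / ((4)·(5)) = -0.900000
ρ = √|-0.900000| = √0.900000 = 0.949
ρ < 1, so Jacobi converges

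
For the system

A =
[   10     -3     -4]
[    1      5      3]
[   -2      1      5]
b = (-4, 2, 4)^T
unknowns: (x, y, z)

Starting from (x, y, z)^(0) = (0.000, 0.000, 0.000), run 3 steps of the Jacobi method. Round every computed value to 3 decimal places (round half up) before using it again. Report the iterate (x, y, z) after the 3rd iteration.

Iteration 1:
  x = (-4 - (-3)·0.000 - (-4)·0.000) / (10) = -0.400
  y = (2 - (1)·0.000 - (3)·0.000) / (5) = 0.400
  z = (4 - (-2)·0.000 - (1)·0.000) / (5) = 0.800
Iteration 2:
  x = (-4 - (-3)·0.400 - (-4)·0.800) / (10) = 0.040
  y = (2 - (1)·-0.400 - (3)·0.800) / (5) = 0.000
  z = (4 - (-2)·-0.400 - (1)·0.400) / (5) = 0.560
Iteration 3:
  x = (-4 - (-3)·0.000 - (-4)·0.560) / (10) = -0.176
  y = (2 - (1)·0.040 - (3)·0.560) / (5) = 0.056
  z = (4 - (-2)·0.040 - (1)·0.000) / (5) = 0.816

(-0.176, 0.056, 0.816)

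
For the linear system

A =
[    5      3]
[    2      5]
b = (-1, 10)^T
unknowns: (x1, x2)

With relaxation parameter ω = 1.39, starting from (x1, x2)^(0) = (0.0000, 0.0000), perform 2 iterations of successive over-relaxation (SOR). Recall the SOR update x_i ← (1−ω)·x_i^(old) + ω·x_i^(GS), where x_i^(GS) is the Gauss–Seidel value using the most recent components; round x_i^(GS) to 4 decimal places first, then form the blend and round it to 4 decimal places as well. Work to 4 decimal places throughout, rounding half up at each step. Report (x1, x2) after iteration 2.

Iteration 1:
  x1: GS value = (-1 - (3)·0.0000) / (5) = -0.2000;  x1 ← (1−ω)·0.0000 + ω·-0.2000 = -0.2780
  x2: GS value = (10 - (2)·-0.2780) / (5) = 2.1112;  x2 ← (1−ω)·0.0000 + ω·2.1112 = 2.9346
Iteration 2:
  x1: GS value = (-1 - (3)·2.9346) / (5) = -1.9608;  x1 ← (1−ω)·-0.2780 + ω·-1.9608 = -2.6171
  x2: GS value = (10 - (2)·-2.6171) / (5) = 3.0468;  x2 ← (1−ω)·2.9346 + ω·3.0468 = 3.0906

(-2.6171, 3.0906)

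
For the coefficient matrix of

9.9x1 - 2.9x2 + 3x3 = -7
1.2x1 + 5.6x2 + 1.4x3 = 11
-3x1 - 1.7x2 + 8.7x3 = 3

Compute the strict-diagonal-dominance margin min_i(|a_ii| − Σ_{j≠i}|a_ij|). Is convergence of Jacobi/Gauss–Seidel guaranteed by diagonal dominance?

row 1: |9.9| − (2.9+3) = 4
row 2: |5.6| − (1.2+1.4) = 3
row 3: |8.7| − (3+1.7) = 4
minimum over rows = 3 → strictly diagonally dominant (convergence guaranteed)

3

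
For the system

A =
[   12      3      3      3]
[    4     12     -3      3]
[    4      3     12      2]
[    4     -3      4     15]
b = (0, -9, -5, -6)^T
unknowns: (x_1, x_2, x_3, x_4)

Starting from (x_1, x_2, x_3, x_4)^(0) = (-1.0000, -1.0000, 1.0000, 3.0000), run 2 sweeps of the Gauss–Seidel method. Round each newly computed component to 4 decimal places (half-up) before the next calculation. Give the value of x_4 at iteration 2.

-0.6240

Iteration 1:
  x_1 = (0 - (3)·-1.0000 - (3)·1.0000 - (3)·3.0000) / (12) = -0.7500
  x_2 = (-9 - (4)·-0.7500 - (-3)·1.0000 - (3)·3.0000) / (12) = -1.0000
  x_3 = (-5 - (4)·-0.7500 - (3)·-1.0000 - (2)·3.0000) / (12) = -0.4167
  x_4 = (-6 - (4)·-0.7500 - (-3)·-1.0000 - (4)·-0.4167) / (15) = -0.2889
Iteration 2:
  x_1 = (0 - (3)·-1.0000 - (3)·-0.4167 - (3)·-0.2889) / (12) = 0.4264
  x_2 = (-9 - (4)·0.4264 - (-3)·-0.4167 - (3)·-0.2889) / (12) = -0.9241
  x_3 = (-5 - (4)·0.4264 - (3)·-0.9241 - (2)·-0.2889) / (12) = -0.2796
  x_4 = (-6 - (4)·0.4264 - (-3)·-0.9241 - (4)·-0.2796) / (15) = -0.6240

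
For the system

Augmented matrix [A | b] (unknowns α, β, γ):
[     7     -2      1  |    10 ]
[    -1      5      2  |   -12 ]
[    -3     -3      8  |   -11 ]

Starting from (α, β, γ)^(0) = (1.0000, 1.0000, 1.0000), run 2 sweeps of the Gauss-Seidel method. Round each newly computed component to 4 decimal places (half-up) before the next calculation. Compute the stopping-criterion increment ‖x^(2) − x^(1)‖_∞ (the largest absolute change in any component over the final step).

Iteration 1:
  α = (10 - (-2)·1.0000 - (1)·1.0000) / (7) = 1.5714
  β = (-12 - (-1)·1.5714 - (2)·1.0000) / (5) = -2.4857
  γ = (-11 - (-3)·1.5714 - (-3)·-2.4857) / (8) = -1.7179
Iteration 2:
  α = (10 - (-2)·-2.4857 - (1)·-1.7179) / (7) = 0.9638
  β = (-12 - (-1)·0.9638 - (2)·-1.7179) / (5) = -1.5201
  γ = (-11 - (-3)·0.9638 - (-3)·-1.5201) / (8) = -1.5836
Change: (-0.6076, 0.9656, 0.1343) → max |·| = 0.9656

0.9656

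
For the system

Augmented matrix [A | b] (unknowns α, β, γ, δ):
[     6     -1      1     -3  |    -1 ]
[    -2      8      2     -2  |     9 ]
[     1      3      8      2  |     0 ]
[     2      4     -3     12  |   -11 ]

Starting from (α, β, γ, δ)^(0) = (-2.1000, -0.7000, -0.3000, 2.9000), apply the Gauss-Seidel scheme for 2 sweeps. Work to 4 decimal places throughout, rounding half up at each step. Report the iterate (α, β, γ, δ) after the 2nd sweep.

(-0.6550, 0.8168, 0.3483, -0.9927)

Iteration 1:
  α = (-1 - (-1)·-0.7000 - (1)·-0.3000 - (-3)·2.9000) / (6) = 1.2167
  β = (9 - (-2)·1.2167 - (2)·-0.3000 - (-2)·2.9000) / (8) = 2.2292
  γ = (0 - (1)·1.2167 - (3)·2.2292 - (2)·2.9000) / (8) = -1.7130
  δ = (-11 - (2)·1.2167 - (4)·2.2292 - (-3)·-1.7130) / (12) = -2.2908
Iteration 2:
  α = (-1 - (-1)·2.2292 - (1)·-1.7130 - (-3)·-2.2908) / (6) = -0.6550
  β = (9 - (-2)·-0.6550 - (2)·-1.7130 - (-2)·-2.2908) / (8) = 0.8168
  γ = (0 - (1)·-0.6550 - (3)·0.8168 - (2)·-2.2908) / (8) = 0.3483
  δ = (-11 - (2)·-0.6550 - (4)·0.8168 - (-3)·0.3483) / (12) = -0.9927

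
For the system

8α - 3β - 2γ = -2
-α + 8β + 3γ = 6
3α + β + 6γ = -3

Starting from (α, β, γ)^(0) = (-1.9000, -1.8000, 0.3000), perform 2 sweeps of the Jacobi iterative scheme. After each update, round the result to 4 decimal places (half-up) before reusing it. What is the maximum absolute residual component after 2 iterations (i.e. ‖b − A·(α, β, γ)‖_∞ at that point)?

Iteration 1:
  α = (-2 - (-3)·-1.8000 - (-2)·0.3000) / (8) = -0.8500
  β = (6 - (-1)·-1.9000 - (3)·0.3000) / (8) = 0.4000
  γ = (-3 - (3)·-1.9000 - (1)·-1.8000) / (6) = 0.7500
Iteration 2:
  α = (-2 - (-3)·0.4000 - (-2)·0.7500) / (8) = 0.0875
  β = (6 - (-1)·-0.8500 - (3)·0.7500) / (8) = 0.3625
  γ = (-3 - (3)·-0.8500 - (1)·0.4000) / (6) = -0.1417
Residual b − A·x = (-1.8959, 3.6126, -2.7748); ∞-norm = 3.6126

3.6126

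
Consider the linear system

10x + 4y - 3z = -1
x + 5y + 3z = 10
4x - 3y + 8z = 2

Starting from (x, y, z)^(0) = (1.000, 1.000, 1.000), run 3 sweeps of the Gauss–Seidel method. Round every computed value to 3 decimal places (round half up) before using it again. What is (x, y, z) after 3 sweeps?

Iteration 1:
  x = (-1 - (4)·1.000 - (-3)·1.000) / (10) = -0.200
  y = (10 - (1)·-0.200 - (3)·1.000) / (5) = 1.440
  z = (2 - (4)·-0.200 - (-3)·1.440) / (8) = 0.890
Iteration 2:
  x = (-1 - (4)·1.440 - (-3)·0.890) / (10) = -0.409
  y = (10 - (1)·-0.409 - (3)·0.890) / (5) = 1.548
  z = (2 - (4)·-0.409 - (-3)·1.548) / (8) = 1.035
Iteration 3:
  x = (-1 - (4)·1.548 - (-3)·1.035) / (10) = -0.409
  y = (10 - (1)·-0.409 - (3)·1.035) / (5) = 1.461
  z = (2 - (4)·-0.409 - (-3)·1.461) / (8) = 1.002

(-0.409, 1.461, 1.002)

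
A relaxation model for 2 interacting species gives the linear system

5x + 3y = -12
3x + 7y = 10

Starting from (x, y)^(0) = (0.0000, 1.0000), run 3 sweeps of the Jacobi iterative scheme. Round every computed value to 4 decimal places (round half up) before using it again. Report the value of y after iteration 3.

Iteration 1:
  x = (-12 - (3)·1.0000) / (5) = -3.0000
  y = (10 - (3)·0.0000) / (7) = 1.4286
Iteration 2:
  x = (-12 - (3)·1.4286) / (5) = -3.2572
  y = (10 - (3)·-3.0000) / (7) = 2.7143
Iteration 3:
  x = (-12 - (3)·2.7143) / (5) = -4.0286
  y = (10 - (3)·-3.2572) / (7) = 2.8245

2.8245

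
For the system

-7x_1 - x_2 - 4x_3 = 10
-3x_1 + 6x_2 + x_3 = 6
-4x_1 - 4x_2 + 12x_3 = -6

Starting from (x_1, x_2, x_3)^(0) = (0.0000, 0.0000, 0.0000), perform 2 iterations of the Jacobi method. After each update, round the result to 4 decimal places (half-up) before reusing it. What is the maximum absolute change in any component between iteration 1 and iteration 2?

Iteration 1:
  x_1 = (10 - (-1)·0.0000 - (-4)·0.0000) / (-7) = -1.4286
  x_2 = (6 - (-3)·0.0000 - (1)·0.0000) / (6) = 1.0000
  x_3 = (-6 - (-4)·0.0000 - (-4)·0.0000) / (12) = -0.5000
Iteration 2:
  x_1 = (10 - (-1)·1.0000 - (-4)·-0.5000) / (-7) = -1.2857
  x_2 = (6 - (-3)·-1.4286 - (1)·-0.5000) / (6) = 0.3690
  x_3 = (-6 - (-4)·-1.4286 - (-4)·1.0000) / (12) = -0.6429
Change: (0.1429, -0.6310, -0.1429) → max |·| = 0.6310

0.6310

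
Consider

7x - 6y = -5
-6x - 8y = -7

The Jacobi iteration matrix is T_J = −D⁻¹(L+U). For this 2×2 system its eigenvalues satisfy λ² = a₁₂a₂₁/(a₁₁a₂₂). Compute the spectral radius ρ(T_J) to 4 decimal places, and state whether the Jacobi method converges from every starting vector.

0.8018

a₁₂a₂₁/(a₁₁a₂₂) = (-6)·(-6) / ((7)·(-8)) = -0.642857
ρ = √|-0.642857| = √0.642857 = 0.8018
ρ < 1, so Jacobi converges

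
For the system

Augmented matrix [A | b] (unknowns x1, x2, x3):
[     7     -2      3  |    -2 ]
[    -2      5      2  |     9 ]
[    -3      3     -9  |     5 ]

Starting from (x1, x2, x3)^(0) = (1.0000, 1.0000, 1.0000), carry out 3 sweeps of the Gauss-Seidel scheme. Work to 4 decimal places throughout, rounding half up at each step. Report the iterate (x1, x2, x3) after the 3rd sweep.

(0.2231, 1.8766, -0.0044)

Iteration 1:
  x1 = (-2 - (-2)·1.0000 - (3)·1.0000) / (7) = -0.4286
  x2 = (9 - (-2)·-0.4286 - (2)·1.0000) / (5) = 1.2286
  x3 = (5 - (-3)·-0.4286 - (3)·1.2286) / (-9) = -0.0032
Iteration 2:
  x1 = (-2 - (-2)·1.2286 - (3)·-0.0032) / (7) = 0.0667
  x2 = (9 - (-2)·0.0667 - (2)·-0.0032) / (5) = 1.8280
  x3 = (5 - (-3)·0.0667 - (3)·1.8280) / (-9) = 0.0315
Iteration 3:
  x1 = (-2 - (-2)·1.8280 - (3)·0.0315) / (7) = 0.2231
  x2 = (9 - (-2)·0.2231 - (2)·0.0315) / (5) = 1.8766
  x3 = (5 - (-3)·0.2231 - (3)·1.8766) / (-9) = -0.0044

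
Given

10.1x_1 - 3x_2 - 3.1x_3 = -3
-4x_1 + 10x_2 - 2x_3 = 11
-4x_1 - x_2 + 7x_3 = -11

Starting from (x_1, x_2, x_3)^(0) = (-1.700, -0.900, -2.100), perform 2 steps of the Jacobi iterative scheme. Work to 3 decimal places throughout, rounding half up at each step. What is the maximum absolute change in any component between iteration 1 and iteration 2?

0.409

Iteration 1:
  x_1 = (-3 - (-3)·-0.900 - (-3.1)·-2.100) / (10.1) = -1.209
  x_2 = (11 - (-4)·-1.700 - (-2)·-2.100) / (10) = 0.000
  x_3 = (-11 - (-4)·-1.700 - (-1)·-0.900) / (7) = -2.671
Iteration 2:
  x_1 = (-3 - (-3)·0.000 - (-3.1)·-2.671) / (10.1) = -1.117
  x_2 = (11 - (-4)·-1.209 - (-2)·-2.671) / (10) = 0.082
  x_3 = (-11 - (-4)·-1.209 - (-1)·0.000) / (7) = -2.262
Change: (0.092, 0.082, 0.409) → max |·| = 0.409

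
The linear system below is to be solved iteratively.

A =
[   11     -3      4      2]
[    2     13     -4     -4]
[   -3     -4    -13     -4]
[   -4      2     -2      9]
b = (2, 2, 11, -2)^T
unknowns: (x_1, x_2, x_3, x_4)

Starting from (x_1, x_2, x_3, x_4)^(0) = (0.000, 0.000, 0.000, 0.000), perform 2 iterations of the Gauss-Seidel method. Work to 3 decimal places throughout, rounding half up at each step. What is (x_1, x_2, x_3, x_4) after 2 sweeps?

(0.621, -0.342, -0.769, -0.041)

Iteration 1:
  x_1 = (2 - (-3)·0.000 - (4)·0.000 - (2)·0.000) / (11) = 0.182
  x_2 = (2 - (2)·0.182 - (-4)·0.000 - (-4)·0.000) / (13) = 0.126
  x_3 = (11 - (-3)·0.182 - (-4)·0.126 - (-4)·0.000) / (-13) = -0.927
  x_4 = (-2 - (-4)·0.182 - (2)·0.126 - (-2)·-0.927) / (9) = -0.375
Iteration 2:
  x_1 = (2 - (-3)·0.126 - (4)·-0.927 - (2)·-0.375) / (11) = 0.621
  x_2 = (2 - (2)·0.621 - (-4)·-0.927 - (-4)·-0.375) / (13) = -0.342
  x_3 = (11 - (-3)·0.621 - (-4)·-0.342 - (-4)·-0.375) / (-13) = -0.769
  x_4 = (-2 - (-4)·0.621 - (2)·-0.342 - (-2)·-0.769) / (9) = -0.041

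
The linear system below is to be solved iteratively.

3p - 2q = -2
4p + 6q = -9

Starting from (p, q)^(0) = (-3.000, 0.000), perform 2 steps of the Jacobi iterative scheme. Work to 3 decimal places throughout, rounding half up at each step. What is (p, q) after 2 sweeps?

(-0.333, -1.055)

Iteration 1:
  p = (-2 - (-2)·0.000) / (3) = -0.667
  q = (-9 - (4)·-3.000) / (6) = 0.500
Iteration 2:
  p = (-2 - (-2)·0.500) / (3) = -0.333
  q = (-9 - (4)·-0.667) / (6) = -1.055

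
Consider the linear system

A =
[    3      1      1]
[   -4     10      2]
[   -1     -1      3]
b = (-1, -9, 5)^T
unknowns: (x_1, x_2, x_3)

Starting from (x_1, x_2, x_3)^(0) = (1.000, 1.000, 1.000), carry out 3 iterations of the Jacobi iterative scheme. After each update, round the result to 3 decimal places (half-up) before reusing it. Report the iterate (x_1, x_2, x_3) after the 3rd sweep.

Iteration 1:
  x_1 = (-1 - (1)·1.000 - (1)·1.000) / (3) = -1.000
  x_2 = (-9 - (-4)·1.000 - (2)·1.000) / (10) = -0.700
  x_3 = (5 - (-1)·1.000 - (-1)·1.000) / (3) = 2.333
Iteration 2:
  x_1 = (-1 - (1)·-0.700 - (1)·2.333) / (3) = -0.878
  x_2 = (-9 - (-4)·-1.000 - (2)·2.333) / (10) = -1.767
  x_3 = (5 - (-1)·-1.000 - (-1)·-0.700) / (3) = 1.100
Iteration 3:
  x_1 = (-1 - (1)·-1.767 - (1)·1.100) / (3) = -0.111
  x_2 = (-9 - (-4)·-0.878 - (2)·1.100) / (10) = -1.471
  x_3 = (5 - (-1)·-0.878 - (-1)·-1.767) / (3) = 0.785

(-0.111, -1.471, 0.785)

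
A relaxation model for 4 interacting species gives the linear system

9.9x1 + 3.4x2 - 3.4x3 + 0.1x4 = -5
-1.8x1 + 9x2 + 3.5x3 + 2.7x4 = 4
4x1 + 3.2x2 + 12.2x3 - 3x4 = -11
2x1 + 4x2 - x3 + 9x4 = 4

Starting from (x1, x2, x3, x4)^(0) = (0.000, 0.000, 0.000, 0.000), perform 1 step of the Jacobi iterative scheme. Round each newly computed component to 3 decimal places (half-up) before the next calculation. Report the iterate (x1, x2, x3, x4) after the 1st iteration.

(-0.505, 0.444, -0.902, 0.444)

Iteration 1:
  x1 = (-5 - (3.4)·0.000 - (-3.4)·0.000 - (0.1)·0.000) / (9.9) = -0.505
  x2 = (4 - (-1.8)·0.000 - (3.5)·0.000 - (2.7)·0.000) / (9) = 0.444
  x3 = (-11 - (4)·0.000 - (3.2)·0.000 - (-3)·0.000) / (12.2) = -0.902
  x4 = (4 - (2)·0.000 - (4)·0.000 - (-1)·0.000) / (9) = 0.444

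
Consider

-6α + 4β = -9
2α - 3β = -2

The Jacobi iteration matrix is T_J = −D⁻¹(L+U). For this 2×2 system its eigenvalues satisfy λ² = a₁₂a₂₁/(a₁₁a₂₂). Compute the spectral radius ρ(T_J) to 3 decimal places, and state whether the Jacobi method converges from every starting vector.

0.667

a₁₂a₂₁/(a₁₁a₂₂) = (4)·(2) / ((-6)·(-3)) = 0.444444
ρ = √|0.444444| = √0.444444 = 0.667
ρ < 1, so Jacobi converges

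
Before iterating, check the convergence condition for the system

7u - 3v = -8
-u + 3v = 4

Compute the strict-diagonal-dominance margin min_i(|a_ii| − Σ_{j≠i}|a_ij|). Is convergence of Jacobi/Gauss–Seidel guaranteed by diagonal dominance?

2

row 1: |7| − (3) = 4
row 2: |3| − (1) = 2
minimum over rows = 2 → strictly diagonally dominant (convergence guaranteed)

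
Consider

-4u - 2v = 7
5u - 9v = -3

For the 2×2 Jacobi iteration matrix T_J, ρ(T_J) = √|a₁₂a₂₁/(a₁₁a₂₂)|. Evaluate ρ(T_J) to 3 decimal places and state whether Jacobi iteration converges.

a₁₂a₂₁/(a₁₁a₂₂) = (-2)·(5) / ((-4)·(-9)) = -0.277778
ρ = √|-0.277778| = √0.277778 = 0.527
ρ < 1, so Jacobi converges

0.527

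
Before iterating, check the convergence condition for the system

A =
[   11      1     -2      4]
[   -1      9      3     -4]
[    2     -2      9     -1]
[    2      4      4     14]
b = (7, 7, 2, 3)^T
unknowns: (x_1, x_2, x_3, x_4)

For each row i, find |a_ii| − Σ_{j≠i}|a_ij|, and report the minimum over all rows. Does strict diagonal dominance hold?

row 1: |11| − (1+2+4) = 4
row 2: |9| − (1+3+4) = 1
row 3: |9| − (2+2+1) = 4
row 4: |14| − (2+4+4) = 4
minimum over rows = 1 → strictly diagonally dominant (convergence guaranteed)

1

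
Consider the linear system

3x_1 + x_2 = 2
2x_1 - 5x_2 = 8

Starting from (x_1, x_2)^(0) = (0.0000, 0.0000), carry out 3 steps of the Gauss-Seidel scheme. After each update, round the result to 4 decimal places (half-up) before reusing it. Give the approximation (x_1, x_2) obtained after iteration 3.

Iteration 1:
  x_1 = (2 - (1)·0.0000) / (3) = 0.6667
  x_2 = (8 - (2)·0.6667) / (-5) = -1.3333
Iteration 2:
  x_1 = (2 - (1)·-1.3333) / (3) = 1.1111
  x_2 = (8 - (2)·1.1111) / (-5) = -1.1556
Iteration 3:
  x_1 = (2 - (1)·-1.1556) / (3) = 1.0519
  x_2 = (8 - (2)·1.0519) / (-5) = -1.1792

(1.0519, -1.1792)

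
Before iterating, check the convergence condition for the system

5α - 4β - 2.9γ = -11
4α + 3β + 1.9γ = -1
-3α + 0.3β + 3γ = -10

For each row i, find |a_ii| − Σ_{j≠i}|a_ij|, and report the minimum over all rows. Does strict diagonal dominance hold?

-2.9

row 1: |5| − (4+2.9) = -1.9
row 2: |3| − (4+1.9) = -2.9
row 3: |3| − (3+0.3) = -0.3
minimum over rows = -2.9 → not strictly diagonally dominant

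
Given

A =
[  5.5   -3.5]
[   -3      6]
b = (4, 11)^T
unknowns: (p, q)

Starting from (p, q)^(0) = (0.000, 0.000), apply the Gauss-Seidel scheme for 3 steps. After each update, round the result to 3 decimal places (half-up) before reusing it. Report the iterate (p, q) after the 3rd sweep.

Iteration 1:
  p = (4 - (-3.5)·0.000) / (5.5) = 0.727
  q = (11 - (-3)·0.727) / (6) = 2.197
Iteration 2:
  p = (4 - (-3.5)·2.197) / (5.5) = 2.125
  q = (11 - (-3)·2.125) / (6) = 2.896
Iteration 3:
  p = (4 - (-3.5)·2.896) / (5.5) = 2.570
  q = (11 - (-3)·2.570) / (6) = 3.118

(2.570, 3.118)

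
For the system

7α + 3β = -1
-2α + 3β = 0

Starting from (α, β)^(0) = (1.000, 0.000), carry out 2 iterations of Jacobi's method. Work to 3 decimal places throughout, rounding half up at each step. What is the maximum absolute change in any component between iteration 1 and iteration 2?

0.762

Iteration 1:
  α = (-1 - (3)·0.000) / (7) = -0.143
  β = (0 - (-2)·1.000) / (3) = 0.667
Iteration 2:
  α = (-1 - (3)·0.667) / (7) = -0.429
  β = (0 - (-2)·-0.143) / (3) = -0.095
Change: (-0.286, -0.762) → max |·| = 0.762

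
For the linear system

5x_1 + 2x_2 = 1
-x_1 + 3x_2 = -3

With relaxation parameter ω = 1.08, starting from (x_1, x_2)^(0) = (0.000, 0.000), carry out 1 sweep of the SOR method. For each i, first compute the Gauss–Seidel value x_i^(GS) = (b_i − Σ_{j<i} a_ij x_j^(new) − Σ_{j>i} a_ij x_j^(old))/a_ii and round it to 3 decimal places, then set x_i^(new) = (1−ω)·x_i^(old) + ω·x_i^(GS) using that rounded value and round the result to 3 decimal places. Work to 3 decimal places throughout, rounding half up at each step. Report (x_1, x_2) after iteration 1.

Iteration 1:
  x_1: GS value = (1 - (2)·0.000) / (5) = 0.200;  x_1 ← (1−ω)·0.000 + ω·0.200 = 0.216
  x_2: GS value = (-3 - (-1)·0.216) / (3) = -0.928;  x_2 ← (1−ω)·0.000 + ω·-0.928 = -1.002

(0.216, -1.002)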